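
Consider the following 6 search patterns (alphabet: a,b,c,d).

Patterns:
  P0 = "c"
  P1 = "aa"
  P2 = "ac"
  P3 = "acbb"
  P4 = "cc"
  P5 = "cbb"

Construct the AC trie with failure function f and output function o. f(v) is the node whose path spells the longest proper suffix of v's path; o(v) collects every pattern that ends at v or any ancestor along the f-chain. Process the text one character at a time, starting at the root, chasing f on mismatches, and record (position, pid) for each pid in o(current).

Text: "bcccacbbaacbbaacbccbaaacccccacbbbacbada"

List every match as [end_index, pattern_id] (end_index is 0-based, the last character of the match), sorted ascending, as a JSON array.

Construct AC machine:
Trie nodes:
  n0 'ε': a→2 c→1
  n1 'c': b→8 c→7  [P0 ends]
  n2 'a': a→3 c→4
  n3 'aa': ·  [P1 ends]
  n4 'ac': b→5  [P2 ends]
  n5 'acb': b→6
  n6 'acbb': ·  [P3 ends]
  n7 'cc': ·  [P4 ends]
  n8 'cb': b→9
  n9 'cbb': ·  [P5 ends]

BFS fail/out derivation:
  n1('c'): parent n0 fail=0; on 'c' 0 → fail=0;  out {0}∪∅={0}
  n2('a'): parent n0 fail=0; on 'a' 0 → fail=0;  out ∅∪∅=∅
  n3('aa'): parent n2 fail=0; on 'a' 0 → fail=2;  out {1}∪∅={1}
  n4('ac'): parent n2 fail=0; on 'c' 0 → fail=1;  out {2}∪{0}={0,2}
  n7('cc'): parent n1 fail=0; on 'c' 0 → fail=1;  out {4}∪{0}={0,4}
  n8('cb'): parent n1 fail=0; on 'b' 0 → fail=0;  out ∅∪∅=∅
  n5('acb'): parent n4 fail=1; on 'b' 1 → fail=8;  out ∅∪∅=∅
  n9('cbb'): parent n8 fail=0; on 'b' 0 → fail=0;  out {5}∪∅={5}
  n6('acbb'): parent n5 fail=8; on 'b' 8 → fail=9;  out {3}∪{5}={3,5}

Text stream:
pos 0 'b': at 0
pos 1 'c': at 1  ** P0@[1:1]
pos 2 'c': at 7  ** P0@[2:2],P4@[1:2]
pos 3 'c': at 7 (fail-walked)  ** P0@[3:3],P4@[2:3]
pos 4 'a': at 2 (fail-walked)
pos 5 'c': at 4  ** P0@[5:5],P2@[4:5]
pos 6 'b': at 5
pos 7 'b': at 6  ** P3@[4:7],P5@[5:7]
pos 8 'a': at 2 (fail-walked)
pos 9 'a': at 3  ** P1@[8:9]
pos 10 'c': at 4 (fail-walked)  ** P0@[10:10],P2@[9:10]
pos 11 'b': at 5
pos 12 'b': at 6  ** P3@[9:12],P5@[10:12]
pos 13 'a': at 2 (fail-walked)
pos 14 'a': at 3  ** P1@[13:14]
pos 15 'c': at 4 (fail-walked)  ** P0@[15:15],P2@[14:15]
pos 16 'b': at 5
pos 17 'c': at 1 (fail-walked)  ** P0@[17:17]
pos 18 'c': at 7  ** P0@[18:18],P4@[17:18]
pos 19 'b': at 8 (fail-walked)
pos 20 'a': at 2 (fail-walked)
pos 21 'a': at 3  ** P1@[20:21]
pos 22 'a': at 3 (fail-walked)  ** P1@[21:22]
pos 23 'c': at 4 (fail-walked)  ** P0@[23:23],P2@[22:23]
pos 24 'c': at 7 (fail-walked)  ** P0@[24:24],P4@[23:24]
pos 25 'c': at 7 (fail-walked)  ** P0@[25:25],P4@[24:25]
pos 26 'c': at 7 (fail-walked)  ** P0@[26:26],P4@[25:26]
pos 27 'c': at 7 (fail-walked)  ** P0@[27:27],P4@[26:27]
pos 28 'a': at 2 (fail-walked)
pos 29 'c': at 4  ** P0@[29:29],P2@[28:29]
pos 30 'b': at 5
pos 31 'b': at 6  ** P3@[28:31],P5@[29:31]
pos 32 'b': at 0 (fail-walked)
pos 33 'a': at 2
pos 34 'c': at 4  ** P0@[34:34],P2@[33:34]
pos 35 'b': at 5
pos 36 'a': at 2 (fail-walked)
pos 37 'd': at 0 (fail-walked)
pos 38 'a': at 2

All matches (sorted): [[1,0],[2,0],[2,4],[3,0],[3,4],[5,0],[5,2],[7,3],[7,5],[9,1],[10,0],[10,2],[12,3],[12,5],[14,1],[15,0],[15,2],[17,0],[18,0],[18,4],[21,1],[22,1],[23,0],[23,2],[24,0],[24,4],[25,0],[25,4],[26,0],[26,4],[27,0],[27,4],[29,0],[29,2],[31,3],[31,5],[34,0],[34,2]]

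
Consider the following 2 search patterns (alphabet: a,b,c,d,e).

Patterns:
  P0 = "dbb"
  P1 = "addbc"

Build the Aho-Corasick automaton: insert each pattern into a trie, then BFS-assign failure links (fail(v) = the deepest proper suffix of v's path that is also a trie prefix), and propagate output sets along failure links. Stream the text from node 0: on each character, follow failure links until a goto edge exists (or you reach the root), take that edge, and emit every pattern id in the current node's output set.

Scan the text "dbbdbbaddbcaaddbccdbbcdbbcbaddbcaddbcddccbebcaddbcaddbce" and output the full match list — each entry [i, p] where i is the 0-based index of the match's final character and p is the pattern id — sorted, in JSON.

Build automaton:
Trie (insert patterns):
  0='ε' goto a→4 d→1
  1='d' goto b→2
  2='db' goto b→3
  3='dbb' goto ·  ←P0
  4='a' goto d→5
  5='ad' goto d→6
  6='add' goto b→7
  7='addb' goto c→8
  8='addbc' goto ·  ←P1

Failure links (BFS by depth):
  fail(1) 'd': from fail(0)=0 chase 'd': 0 ⇒ 0;  out=∅∪out(0)=∅
  fail(4) 'a': from fail(0)=0 chase 'a': 0 ⇒ 0;  out=∅∪out(0)=∅
  fail(2) 'db': from fail(1)=0 chase 'b': 0 ⇒ 0;  out=∅∪out(0)=∅
  fail(5) 'ad': from fail(4)=0 chase 'd': 0 ⇒ 1;  out=∅∪out(1)=∅
  fail(3) 'dbb': from fail(2)=0 chase 'b': 0 ⇒ 0;  out={0}∪out(0)={0}
  fail(6) 'add': from fail(5)=1 chase 'd': 1→0 ⇒ 1;  out=∅∪out(1)=∅
  fail(7) 'addb': from fail(6)=1 chase 'b': 1 ⇒ 2;  out=∅∪out(2)=∅
  fail(8) 'addbc': from fail(7)=2 chase 'c': 2→0 ⇒ 0;  out={1}∪out(0)={1}

Text stream:
[0] read 'd'  n0⇒n1
[1] read 'b'  n1⇒n2
[2] read 'b'  n2⇒n3  ** P0@[0:2]
[3] read 'd'  n3⇒n1 (fail-walked)
[4] read 'b'  n1⇒n2
[5] read 'b'  n2⇒n3  ** P0@[3:5]
[6] read 'a'  n3⇒n4 (fail-walked)
[7] read 'd'  n4⇒n5
[8] read 'd'  n5⇒n6
[9] read 'b'  n6⇒n7
[10] read 'c'  n7⇒n8  ** P1@[6:10]
[11] read 'a'  n8⇒n4 (fail-walked)
[12] read 'a'  n4⇒n4 (fail-walked)
[13] read 'd'  n4⇒n5
[14] read 'd'  n5⇒n6
[15] read 'b'  n6⇒n7
[16] read 'c'  n7⇒n8  ** P1@[12:16]
[17] read 'c'  n8⇒n0 (fail-walked)
[18] read 'd'  n0⇒n1
[19] read 'b'  n1⇒n2
[20] read 'b'  n2⇒n3  ** P0@[18:20]
[21] read 'c'  n3⇒n0 (fail-walked)
[22] read 'd'  n0⇒n1
[23] read 'b'  n1⇒n2
[24] read 'b'  n2⇒n3  ** P0@[22:24]
[25] read 'c'  n3⇒n0 (fail-walked)
[26] read 'b'  n0⇒n0
[27] read 'a'  n0⇒n4
[28] read 'd'  n4⇒n5
[29] read 'd'  n5⇒n6
[30] read 'b'  n6⇒n7
[31] read 'c'  n7⇒n8  ** P1@[27:31]
[32] read 'a'  n8⇒n4 (fail-walked)
[33] read 'd'  n4⇒n5
[34] read 'd'  n5⇒n6
[35] read 'b'  n6⇒n7
[36] read 'c'  n7⇒n8  ** P1@[32:36]
[37] read 'd'  n8⇒n1 (fail-walked)
[38] read 'd'  n1⇒n1 (fail-walked)
[39] read 'c'  n1⇒n0 (fail-walked)
[40] read 'c'  n0⇒n0
[41] read 'b'  n0⇒n0
[42] read 'e'  n0⇒n0
[43] read 'b'  n0⇒n0
[44] read 'c'  n0⇒n0
[45] read 'a'  n0⇒n4
[46] read 'd'  n4⇒n5
[47] read 'd'  n5⇒n6
[48] read 'b'  n6⇒n7
[49] read 'c'  n7⇒n8  ** P1@[45:49]
[50] read 'a'  n8⇒n4 (fail-walked)
[51] read 'd'  n4⇒n5
[52] read 'd'  n5⇒n6
[53] read 'b'  n6⇒n7
[54] read 'c'  n7⇒n8  ** P1@[50:54]
[55] read 'e'  n8⇒n0 (fail-walked)

Matches: [[2,0],[5,0],[10,1],[16,1],[20,0],[24,0],[31,1],[36,1],[49,1],[54,1]]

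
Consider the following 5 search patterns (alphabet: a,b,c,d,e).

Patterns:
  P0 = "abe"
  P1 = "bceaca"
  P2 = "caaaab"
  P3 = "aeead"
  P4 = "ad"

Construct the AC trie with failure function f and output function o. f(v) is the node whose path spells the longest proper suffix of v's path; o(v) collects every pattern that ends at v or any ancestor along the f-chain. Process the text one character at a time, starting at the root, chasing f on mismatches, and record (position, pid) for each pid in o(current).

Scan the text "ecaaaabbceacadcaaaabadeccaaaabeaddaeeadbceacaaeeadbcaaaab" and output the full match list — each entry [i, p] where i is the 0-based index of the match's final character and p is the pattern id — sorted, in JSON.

Build automaton:
Trie (insert patterns):
  0='ε' goto a→1 b→4 c→10
  1='a' goto b→2 d→20 e→16
  2='ab' goto e→3
  3='abe' goto ·  [P0 ends]
  4='b' goto c→5
  5='bc' goto e→6
  6='bce' goto a→7
  7='bcea' goto c→8
  8='bceac' goto a→9
  9='bceaca' goto ·  [P1 ends]
  10='c' goto a→11
  11='ca' goto a→12
  12='caa' goto a→13
  13='caaa' goto a→14
  14='caaaa' goto b→15
  15='caaaab' goto ·  [P2 ends]
  16='ae' goto e→17
  17='aee' goto a→18
  18='aeea' goto d→19
  19='aeead' goto ·  [P3 ends]
  20='ad' goto ·  [P4 ends]

BFS fail/out derivation:
  n1('a'): parent n0 fail=0; on 'a' 0 → fail=0;  out ∅∪∅=∅
  n4('b'): parent n0 fail=0; on 'b' 0 → fail=0;  out ∅∪∅=∅
  n10('c'): parent n0 fail=0; on 'c' 0 → fail=0;  out ∅∪∅=∅
  n2('ab'): parent n1 fail=0; on 'b' 0 → fail=4;  out ∅∪∅=∅
  n5('bc'): parent n4 fail=0; on 'c' 0 → fail=10;  out ∅∪∅=∅
  n11('ca'): parent n10 fail=0; on 'a' 0 → fail=1;  out ∅∪∅=∅
  n16('ae'): parent n1 fail=0; on 'e' 0 → fail=0;  out ∅∪∅=∅
  n20('ad'): parent n1 fail=0; on 'd' 0 → fail=0;  out {4}∪∅={4}
  n3('abe'): parent n2 fail=4; on 'e' 4→0 → fail=0;  out {0}∪∅={0}
  n6('bce'): parent n5 fail=10; on 'e' 10→0 → fail=0;  out ∅∪∅=∅
  n12('caa'): parent n11 fail=1; on 'a' 1→0 → fail=1;  out ∅∪∅=∅
  n17('aee'): parent n16 fail=0; on 'e' 0 → fail=0;  out ∅∪∅=∅
  n7('bcea'): parent n6 fail=0; on 'a' 0 → fail=1;  out ∅∪∅=∅
  n13('caaa'): parent n12 fail=1; on 'a' 1→0 → fail=1;  out ∅∪∅=∅
  n18('aeea'): parent n17 fail=0; on 'a' 0 → fail=1;  out ∅∪∅=∅
  n8('bceac'): parent n7 fail=1; on 'c' 1→0 → fail=10;  out ∅∪∅=∅
  n14('caaaa'): parent n13 fail=1; on 'a' 1→0 → fail=1;  out ∅∪∅=∅
  n19('aeead'): parent n18 fail=1; on 'd' 1 → fail=20;  out {3}∪{4}={3,4}
  n9('bceaca'): parent n8 fail=10; on 'a' 10 → fail=11;  out {1}∪∅={1}
  n15('caaaab'): parent n14 fail=1; on 'b' 1 → fail=2;  out {2}∪∅={2}

Text stream:
i=0 'e': node 0→0
i=1 'c': node 0→10
i=2 'a': node 10→11
i=3 'a': node 11→12
i=4 'a': node 12→13
i=5 'a': node 13→14
i=6 'b': node 14→15  ** P2@[1:6]
i=7 'b': node 15→4 ·f
i=8 'c': node 4→5
i=9 'e': node 5→6
i=10 'a': node 6→7
i=11 'c': node 7→8
i=12 'a': node 8→9  ** P1@[7:12]
i=13 'd': node 9→20 ·f  ** P4@[12:13]
i=14 'c': node 20→10 ·f
i=15 'a': node 10→11
i=16 'a': node 11→12
i=17 'a': node 12→13
i=18 'a': node 13→14
i=19 'b': node 14→15  ** P2@[14:19]
i=20 'a': node 15→1 ·f
i=21 'd': node 1→20  ** P4@[20:21]
i=22 'e': node 20→0 ·f
i=23 'c': node 0→10
i=24 'c': node 10→10 ·f
i=25 'a': node 10→11
i=26 'a': node 11→12
i=27 'a': node 12→13
i=28 'a': node 13→14
i=29 'b': node 14→15  ** P2@[24:29]
i=30 'e': node 15→3 ·f  ** P0@[28:30]
i=31 'a': node 3→1 ·f
i=32 'd': node 1→20  ** P4@[31:32]
i=33 'd': node 20→0 ·f
i=34 'a': node 0→1
i=35 'e': node 1→16
i=36 'e': node 16→17
i=37 'a': node 17→18
i=38 'd': node 18→19  ** P3@[34:38],P4@[37:38]
i=39 'b': node 19→4 ·f
i=40 'c': node 4→5
i=41 'e': node 5→6
i=42 'a': node 6→7
i=43 'c': node 7→8
i=44 'a': node 8→9  ** P1@[39:44]
i=45 'a': node 9→12 ·f
i=46 'e': node 12→16 ·f
i=47 'e': node 16→17
i=48 'a': node 17→18
i=49 'd': node 18→19  ** P3@[45:49],P4@[48:49]
i=50 'b': node 19→4 ·f
i=51 'c': node 4→5
i=52 'a': node 5→11 ·f
i=53 'a': node 11→12
i=54 'a': node 12→13
i=55 'a': node 13→14
i=56 'b': node 14→15  ** P2@[51:56]

Matches: [[6,2],[12,1],[13,4],[19,2],[21,4],[29,2],[30,0],[32,4],[38,3],[38,4],[44,1],[49,3],[49,4],[56,2]]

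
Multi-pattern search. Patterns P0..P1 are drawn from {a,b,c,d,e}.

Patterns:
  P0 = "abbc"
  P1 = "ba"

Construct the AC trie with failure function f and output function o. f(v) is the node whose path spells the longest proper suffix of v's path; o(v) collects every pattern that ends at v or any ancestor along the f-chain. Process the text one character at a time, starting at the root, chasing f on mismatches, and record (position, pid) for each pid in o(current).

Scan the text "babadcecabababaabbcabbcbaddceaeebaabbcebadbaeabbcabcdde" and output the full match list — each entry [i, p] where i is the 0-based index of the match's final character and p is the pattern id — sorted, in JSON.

Build:
Trie (insert patterns):
  n0 'ε': a→1 b→5
  n1 'a': b→2
  n2 'ab': b→3
  n3 'abb': c→4
  n4 'abbc': ·  ←P0
  n5 'b': a→6
  n6 'ba': ·  ←P1

Failure links (BFS by depth):
  n1('a'): parent n0 fail=0; on 'a' 0 → fail=0;  out ∅∪∅=∅
  n5('b'): parent n0 fail=0; on 'b' 0 → fail=0;  out ∅∪∅=∅
  n2('ab'): parent n1 fail=0; on 'b' 0 → fail=5;  out ∅∪∅=∅
  n6('ba'): parent n5 fail=0; on 'a' 0 → fail=1;  out {1}∪∅={1}
  n3('abb'): parent n2 fail=5; on 'b' 5→0 → fail=5;  out ∅∪∅=∅
  n4('abbc'): parent n3 fail=5; on 'c' 5→0 → fail=0;  out {0}∪∅={0}

Scan:
pos 0 'b': at 5
pos 1 'a': at 6  → match P1@[0:1]
pos 2 'b': at 2 ·f
pos 3 'a': at 6 ·f  → match P1@[2:3]
pos 4 'd': at 0 ·f
pos 5 'c': at 0
pos 6 'e': at 0
pos 7 'c': at 0
pos 8 'a': at 1
pos 9 'b': at 2
pos 10 'a': at 6 ·f  → match P1@[9:10]
pos 11 'b': at 2 ·f
pos 12 'a': at 6 ·f  → match P1@[11:12]
pos 13 'b': at 2 ·f
pos 14 'a': at 6 ·f  → match P1@[13:14]
pos 15 'a': at 1 ·f
pos 16 'b': at 2
pos 17 'b': at 3
pos 18 'c': at 4  → match P0@[15:18]
pos 19 'a': at 1 ·f
pos 20 'b': at 2
pos 21 'b': at 3
pos 22 'c': at 4  → match P0@[19:22]
pos 23 'b': at 5 ·f
pos 24 'a': at 6  → match P1@[23:24]
pos 25 'd': at 0 ·f
pos 26 'd': at 0
pos 27 'c': at 0
pos 28 'e': at 0
pos 29 'a': at 1
pos 30 'e': at 0 ·f
pos 31 'e': at 0
pos 32 'b': at 5
pos 33 'a': at 6  → match P1@[32:33]
pos 34 'a': at 1 ·f
pos 35 'b': at 2
pos 36 'b': at 3
pos 37 'c': at 4  → match P0@[34:37]
pos 38 'e': at 0 ·f
pos 39 'b': at 5
pos 40 'a': at 6  → match P1@[39:40]
pos 41 'd': at 0 ·f
pos 42 'b': at 5
pos 43 'a': at 6  → match P1@[42:43]
pos 44 'e': at 0 ·f
pos 45 'a': at 1
pos 46 'b': at 2
pos 47 'b': at 3
pos 48 'c': at 4  → match P0@[45:48]
pos 49 'a': at 1 ·f
pos 50 'b': at 2
pos 51 'c': at 0 ·f
pos 52 'd': at 0
pos 53 'd': at 0
pos 54 'e': at 0

Matches: [[1,1],[3,1],[10,1],[12,1],[14,1],[18,0],[22,0],[24,1],[33,1],[37,0],[40,1],[43,1],[48,0]]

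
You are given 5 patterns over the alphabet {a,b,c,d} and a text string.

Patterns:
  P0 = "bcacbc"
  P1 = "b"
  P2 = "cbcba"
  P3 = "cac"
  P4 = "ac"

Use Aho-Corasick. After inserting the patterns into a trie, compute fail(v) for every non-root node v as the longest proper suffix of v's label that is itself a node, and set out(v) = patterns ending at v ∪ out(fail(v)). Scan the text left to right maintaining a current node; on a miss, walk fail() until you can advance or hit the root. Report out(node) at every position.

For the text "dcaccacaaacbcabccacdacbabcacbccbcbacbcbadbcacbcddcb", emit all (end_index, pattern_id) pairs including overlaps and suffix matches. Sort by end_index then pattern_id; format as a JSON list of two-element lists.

Construct AC machine:
Trie nodes:
  n0 'ε': a→14 b→1 c→7
  n1 'b': c→2  [P1 ends]
  n2 'bc': a→3
  n3 'bca': c→4
  n4 'bcac': b→5
  n5 'bcacb': c→6
  n6 'bcacbc': ·  [P0 ends]
  n7 'c': a→12 b→8
  n8 'cb': c→9
  n9 'cbc': b→10
  n10 'cbcb': a→11
  n11 'cbcba': ·  [P2 ends]
  n12 'ca': c→13
  n13 'cac': ·  [P3 ends]
  n14 'a': c→15
  n15 'ac': ·  [P4 ends]

BFS fail/out derivation:
  fail(1) 'b': from fail(0)=0 chase 'b': 0 ⇒ 0;  out={1}∪out(0)={1}
  fail(7) 'c': from fail(0)=0 chase 'c': 0 ⇒ 0;  out=∅∪out(0)=∅
  fail(14) 'a': from fail(0)=0 chase 'a': 0 ⇒ 0;  out=∅∪out(0)=∅
  fail(2) 'bc': from fail(1)=0 chase 'c': 0 ⇒ 7;  out=∅∪out(7)=∅
  fail(8) 'cb': from fail(7)=0 chase 'b': 0 ⇒ 1;  out=∅∪out(1)={1}
  fail(12) 'ca': from fail(7)=0 chase 'a': 0 ⇒ 14;  out=∅∪out(14)=∅
  fail(15) 'ac': from fail(14)=0 chase 'c': 0 ⇒ 7;  out={4}∪out(7)={4}
  fail(3) 'bca': from fail(2)=7 chase 'a': 7 ⇒ 12;  out=∅∪out(12)=∅
  fail(9) 'cbc': from fail(8)=1 chase 'c': 1 ⇒ 2;  out=∅∪out(2)=∅
  fail(13) 'cac': from fail(12)=14 chase 'c': 14 ⇒ 15;  out={3}∪out(15)={3,4}
  fail(4) 'bcac': from fail(3)=12 chase 'c': 12 ⇒ 13;  out=∅∪out(13)={3,4}
  fail(10) 'cbcb': from fail(9)=2 chase 'b': 2→7 ⇒ 8;  out=∅∪out(8)={1}
  fail(5) 'bcacb': from fail(4)=13 chase 'b': 13→15→7 ⇒ 8;  out=∅∪out(8)={1}
  fail(11) 'cbcba': from fail(10)=8 chase 'a': 8→1→0 ⇒ 14;  out={2}∪out(14)={2}
  fail(6) 'bcacbc': from fail(5)=8 chase 'c': 8 ⇒ 9;  out={0}∪out(9)={0}

Run:
[0] read 'd'  n0⇒n0
[1] read 'c'  n0⇒n7
[2] read 'a'  n7⇒n12
[3] read 'c'  n12⇒n13  → match P3@[1:3],P4@[2:3]
[4] read 'c'  n13⇒n7 (fail-walked)
[5] read 'a'  n7⇒n12
[6] read 'c'  n12⇒n13  → match P3@[4:6],P4@[5:6]
[7] read 'a'  n13⇒n12 (fail-walked)
[8] read 'a'  n12⇒n14 (fail-walked)
[9] read 'a'  n14⇒n14 (fail-walked)
[10] read 'c'  n14⇒n15  → match P4@[9:10]
[11] read 'b'  n15⇒n8 (fail-walked)  → match P1@[11:11]
[12] read 'c'  n8⇒n9
[13] read 'a'  n9⇒n3 (fail-walked)
[14] read 'b'  n3⇒n1 (fail-walked)  → match P1@[14:14]
[15] read 'c'  n1⇒n2
[16] read 'c'  n2⇒n7 (fail-walked)
[17] read 'a'  n7⇒n12
[18] read 'c'  n12⇒n13  → match P3@[16:18],P4@[17:18]
[19] read 'd'  n13⇒n0 (fail-walked)
[20] read 'a'  n0⇒n14
[21] read 'c'  n14⇒n15  → match P4@[20:21]
[22] read 'b'  n15⇒n8 (fail-walked)  → match P1@[22:22]
[23] read 'a'  n8⇒n14 (fail-walked)
[24] read 'b'  n14⇒n1 (fail-walked)  → match P1@[24:24]
[25] read 'c'  n1⇒n2
[26] read 'a'  n2⇒n3
[27] read 'c'  n3⇒n4  → match P3@[25:27],P4@[26:27]
[28] read 'b'  n4⇒n5  → match P1@[28:28]
[29] read 'c'  n5⇒n6  → match P0@[24:29]
[30] read 'c'  n6⇒n7 (fail-walked)
[31] read 'b'  n7⇒n8  → match P1@[31:31]
[32] read 'c'  n8⇒n9
[33] read 'b'  n9⇒n10  → match P1@[33:33]
[34] read 'a'  n10⇒n11  → match P2@[30:34]
[35] read 'c'  n11⇒n15 (fail-walked)  → match P4@[34:35]
[36] read 'b'  n15⇒n8 (fail-walked)  → match P1@[36:36]
[37] read 'c'  n8⇒n9
[38] read 'b'  n9⇒n10  → match P1@[38:38]
[39] read 'a'  n10⇒n11  → match P2@[35:39]
[40] read 'd'  n11⇒n0 (fail-walked)
[41] read 'b'  n0⇒n1  → match P1@[41:41]
[42] read 'c'  n1⇒n2
[43] read 'a'  n2⇒n3
[44] read 'c'  n3⇒n4  → match P3@[42:44],P4@[43:44]
[45] read 'b'  n4⇒n5  → match P1@[45:45]
[46] read 'c'  n5⇒n6  → match P0@[41:46]
[47] read 'd'  n6⇒n0 (fail-walked)
[48] read 'd'  n0⇒n0
[49] read 'c'  n0⇒n7
[50] read 'b'  n7⇒n8  → match P1@[50:50]

All matches (sorted): [[3,3],[3,4],[6,3],[6,4],[10,4],[11,1],[14,1],[18,3],[18,4],[21,4],[22,1],[24,1],[27,3],[27,4],[28,1],[29,0],[31,1],[33,1],[34,2],[35,4],[36,1],[38,1],[39,2],[41,1],[44,3],[44,4],[45,1],[46,0],[50,1]]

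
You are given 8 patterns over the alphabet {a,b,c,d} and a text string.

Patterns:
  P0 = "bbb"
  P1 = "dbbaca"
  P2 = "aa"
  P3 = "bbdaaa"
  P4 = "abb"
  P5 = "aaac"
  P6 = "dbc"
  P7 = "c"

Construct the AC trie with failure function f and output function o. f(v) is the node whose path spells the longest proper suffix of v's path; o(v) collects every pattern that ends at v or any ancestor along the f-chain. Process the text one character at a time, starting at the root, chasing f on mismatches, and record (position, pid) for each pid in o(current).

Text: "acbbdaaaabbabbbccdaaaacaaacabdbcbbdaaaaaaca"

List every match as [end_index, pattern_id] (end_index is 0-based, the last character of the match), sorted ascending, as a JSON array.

Build:
Trie (insert patterns):
  0='ε' goto a→10 b→1 c→21 d→4
  1='b' goto b→2
  2='bb' goto b→3 d→12
  3='bbb' goto ·  ←P0
  4='d' goto b→5
  5='db' goto b→6 c→20
  6='dbb' goto a→7
  7='dbba' goto c→8
  8='dbbac' goto a→9
  9='dbbaca' goto ·  ←P1
  10='a' goto a→11 b→16
  11='aa' goto a→18  ←P2
  12='bbd' goto a→13
  13='bbda' goto a→14
  14='bbdaa' goto a→15
  15='bbdaaa' goto ·  ←P3
  16='ab' goto b→17
  17='abb' goto ·  ←P4
  18='aaa' goto c→19
  19='aaac' goto ·  ←P5
  20='dbc' goto ·  ←P6
  21='c' goto ·  ←P7

BFS fail/out derivation:
  n1('b'): parent n0 fail=0; on 'b' 0 → fail=0;  out ∅∪∅=∅
  n4('d'): parent n0 fail=0; on 'd' 0 → fail=0;  out ∅∪∅=∅
  n10('a'): parent n0 fail=0; on 'a' 0 → fail=0;  out ∅∪∅=∅
  n21('c'): parent n0 fail=0; on 'c' 0 → fail=0;  out {7}∪∅={7}
  n2('bb'): parent n1 fail=0; on 'b' 0 → fail=1;  out ∅∪∅=∅
  n5('db'): parent n4 fail=0; on 'b' 0 → fail=1;  out ∅∪∅=∅
  n11('aa'): parent n10 fail=0; on 'a' 0 → fail=10;  out {2}∪∅={2}
  n16('ab'): parent n10 fail=0; on 'b' 0 → fail=1;  out ∅∪∅=∅
  n3('bbb'): parent n2 fail=1; on 'b' 1 → fail=2;  out {0}∪∅={0}
  n6('dbb'): parent n5 fail=1; on 'b' 1 → fail=2;  out ∅∪∅=∅
  n12('bbd'): parent n2 fail=1; on 'd' 1→0 → fail=4;  out ∅∪∅=∅
  n17('abb'): parent n16 fail=1; on 'b' 1 → fail=2;  out {4}∪∅={4}
  n18('aaa'): parent n11 fail=10; on 'a' 10 → fail=11;  out ∅∪{2}={2}
  n20('dbc'): parent n5 fail=1; on 'c' 1→0 → fail=21;  out {6}∪{7}={6,7}
  n7('dbba'): parent n6 fail=2; on 'a' 2→1→0 → fail=10;  out ∅∪∅=∅
  n13('bbda'): parent n12 fail=4; on 'a' 4→0 → fail=10;  out ∅∪∅=∅
  n19('aaac'): parent n18 fail=11; on 'c' 11→10→0 → fail=21;  out {5}∪{7}={5,7}
  n8('dbbac'): parent n7 fail=10; on 'c' 10→0 → fail=21;  out ∅∪{7}={7}
  n14('bbdaa'): parent n13 fail=10; on 'a' 10 → fail=11;  out ∅∪{2}={2}
  n9('dbbaca'): parent n8 fail=21; on 'a' 21→0 → fail=10;  out {1}∪∅={1}
  n15('bbdaaa'): parent n14 fail=11; on 'a' 11 → fail=18;  out {3}∪{2}={2,3}

Text stream:
pos 0 'a': at 10
pos 1 'c': at 21 (fail-walked)  emit P7@[1:1]
pos 2 'b': at 1 (fail-walked)
pos 3 'b': at 2
pos 4 'd': at 12
pos 5 'a': at 13
pos 6 'a': at 14  emit P2@[5:6]
pos 7 'a': at 15  emit P2@[6:7],P3@[2:7]
pos 8 'a': at 18 (fail-walked)  emit P2@[7:8]
pos 9 'b': at 16 (fail-walked)
pos 10 'b': at 17  emit P4@[8:10]
pos 11 'a': at 10 (fail-walked)
pos 12 'b': at 16
pos 13 'b': at 17  emit P4@[11:13]
pos 14 'b': at 3 (fail-walked)  emit P0@[12:14]
pos 15 'c': at 21 (fail-walked)  emit P7@[15:15]
pos 16 'c': at 21 (fail-walked)  emit P7@[16:16]
pos 17 'd': at 4 (fail-walked)
pos 18 'a': at 10 (fail-walked)
pos 19 'a': at 11  emit P2@[18:19]
pos 20 'a': at 18  emit P2@[19:20]
pos 21 'a': at 18 (fail-walked)  emit P2@[20:21]
pos 22 'c': at 19  emit P5@[19:22],P7@[22:22]
pos 23 'a': at 10 (fail-walked)
pos 24 'a': at 11  emit P2@[23:24]
pos 25 'a': at 18  emit P2@[24:25]
pos 26 'c': at 19  emit P5@[23:26],P7@[26:26]
pos 27 'a': at 10 (fail-walked)
pos 28 'b': at 16
pos 29 'd': at 4 (fail-walked)
pos 30 'b': at 5
pos 31 'c': at 20  emit P6@[29:31],P7@[31:31]
pos 32 'b': at 1 (fail-walked)
pos 33 'b': at 2
pos 34 'd': at 12
pos 35 'a': at 13
pos 36 'a': at 14  emit P2@[35:36]
pos 37 'a': at 15  emit P2@[36:37],P3@[32:37]
pos 38 'a': at 18 (fail-walked)  emit P2@[37:38]
pos 39 'a': at 18 (fail-walked)  emit P2@[38:39]
pos 40 'a': at 18 (fail-walked)  emit P2@[39:40]
pos 41 'c': at 19  emit P5@[38:41],P7@[41:41]
pos 42 'a': at 10 (fail-walked)

Matches: [[1,7],[6,2],[7,2],[7,3],[8,2],[10,4],[13,4],[14,0],[15,7],[16,7],[19,2],[20,2],[21,2],[22,5],[22,7],[24,2],[25,2],[26,5],[26,7],[31,6],[31,7],[36,2],[37,2],[37,3],[38,2],[39,2],[40,2],[41,5],[41,7]]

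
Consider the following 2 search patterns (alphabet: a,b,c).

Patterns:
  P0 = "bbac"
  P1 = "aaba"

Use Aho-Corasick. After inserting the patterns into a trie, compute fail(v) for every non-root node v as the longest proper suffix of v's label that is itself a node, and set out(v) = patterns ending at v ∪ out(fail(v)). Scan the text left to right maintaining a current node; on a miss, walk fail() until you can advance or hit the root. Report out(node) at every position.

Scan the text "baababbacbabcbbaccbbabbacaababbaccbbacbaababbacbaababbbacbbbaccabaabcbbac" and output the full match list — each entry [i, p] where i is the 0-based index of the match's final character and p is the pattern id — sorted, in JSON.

Build automaton:
Trie nodes:
  0='ε' goto a→5 b→1
  1='b' goto b→2
  2='bb' goto a→3
  3='bba' goto c→4
  4='bbac' goto ·  [P0 ends]
  5='a' goto a→6
  6='aa' goto b→7
  7='aab' goto a→8
  8='aaba' goto ·  [P1 ends]

BFS fail/out derivation:
  fail(1) 'b': from fail(0)=0 chase 'b': 0 ⇒ 0;  out=∅∪out(0)=∅
  fail(5) 'a': from fail(0)=0 chase 'a': 0 ⇒ 0;  out=∅∪out(0)=∅
  fail(2) 'bb': from fail(1)=0 chase 'b': 0 ⇒ 1;  out=∅∪out(1)=∅
  fail(6) 'aa': from fail(5)=0 chase 'a': 0 ⇒ 5;  out=∅∪out(5)=∅
  fail(3) 'bba': from fail(2)=1 chase 'a': 1→0 ⇒ 5;  out=∅∪out(5)=∅
  fail(7) 'aab': from fail(6)=5 chase 'b': 5→0 ⇒ 1;  out=∅∪out(1)=∅
  fail(4) 'bbac': from fail(3)=5 chase 'c': 5→0 ⇒ 0;  out={0}∪out(0)={0}
  fail(8) 'aaba': from fail(7)=1 chase 'a': 1→0 ⇒ 5;  out={1}∪out(5)={1}

Run:
pos 0 'b': at 1
pos 1 'a': at 5 ·f
pos 2 'a': at 6
pos 3 'b': at 7
pos 4 'a': at 8  → match P1@[1:4]
pos 5 'b': at 1 ·f
pos 6 'b': at 2
pos 7 'a': at 3
pos 8 'c': at 4  → match P0@[5:8]
pos 9 'b': at 1 ·f
pos 10 'a': at 5 ·f
pos 11 'b': at 1 ·f
pos 12 'c': at 0 ·f
pos 13 'b': at 1
pos 14 'b': at 2
pos 15 'a': at 3
pos 16 'c': at 4  → match P0@[13:16]
pos 17 'c': at 0 ·f
pos 18 'b': at 1
pos 19 'b': at 2
pos 20 'a': at 3
pos 21 'b': at 1 ·f
pos 22 'b': at 2
pos 23 'a': at 3
pos 24 'c': at 4  → match P0@[21:24]
pos 25 'a': at 5 ·f
pos 26 'a': at 6
pos 27 'b': at 7
pos 28 'a': at 8  → match P1@[25:28]
pos 29 'b': at 1 ·f
pos 30 'b': at 2
pos 31 'a': at 3
pos 32 'c': at 4  → match P0@[29:32]
pos 33 'c': at 0 ·f
pos 34 'b': at 1
pos 35 'b': at 2
pos 36 'a': at 3
pos 37 'c': at 4  → match P0@[34:37]
pos 38 'b': at 1 ·f
pos 39 'a': at 5 ·f
pos 40 'a': at 6
pos 41 'b': at 7
pos 42 'a': at 8  → match P1@[39:42]
pos 43 'b': at 1 ·f
pos 44 'b': at 2
pos 45 'a': at 3
pos 46 'c': at 4  → match P0@[43:46]
pos 47 'b': at 1 ·f
pos 48 'a': at 5 ·f
pos 49 'a': at 6
pos 50 'b': at 7
pos 51 'a': at 8  → match P1@[48:51]
pos 52 'b': at 1 ·f
pos 53 'b': at 2
pos 54 'b': at 2 ·f
pos 55 'a': at 3
pos 56 'c': at 4  → match P0@[53:56]
pos 57 'b': at 1 ·f
pos 58 'b': at 2
pos 59 'b': at 2 ·f
pos 60 'a': at 3
pos 61 'c': at 4  → match P0@[58:61]
pos 62 'c': at 0 ·f
pos 63 'a': at 5
pos 64 'b': at 1 ·f
pos 65 'a': at 5 ·f
pos 66 'a': at 6
pos 67 'b': at 7
pos 68 'c': at 0 ·f
pos 69 'b': at 1
pos 70 'b': at 2
pos 71 'a': at 3
pos 72 'c': at 4  → match P0@[69:72]

Matches: [[4,1],[8,0],[16,0],[24,0],[28,1],[32,0],[37,0],[42,1],[46,0],[51,1],[56,0],[61,0],[72,0]]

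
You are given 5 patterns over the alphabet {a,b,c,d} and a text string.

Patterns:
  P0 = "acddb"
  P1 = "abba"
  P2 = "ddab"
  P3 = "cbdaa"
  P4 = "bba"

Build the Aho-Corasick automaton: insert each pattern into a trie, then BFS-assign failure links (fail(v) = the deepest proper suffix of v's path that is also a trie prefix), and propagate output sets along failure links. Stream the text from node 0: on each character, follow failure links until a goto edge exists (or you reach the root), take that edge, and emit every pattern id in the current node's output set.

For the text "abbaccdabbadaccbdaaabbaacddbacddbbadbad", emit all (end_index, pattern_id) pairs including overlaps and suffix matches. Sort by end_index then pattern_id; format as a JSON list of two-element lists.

Construct AC machine:
Trie (insert patterns):
  n0 'ε': a→1 b→18 c→13 d→9
  n1 'a': b→6 c→2
  n2 'ac': d→3
  n3 'acd': d→4
  n4 'acdd': b→5
  n5 'acddb': ·  [P0 ends]
  n6 'ab': b→7
  n7 'abb': a→8
  n8 'abba': ·  [P1 ends]
  n9 'd': d→10
  n10 'dd': a→11
  n11 'dda': b→12
  n12 'ddab': ·  [P2 ends]
  n13 'c': b→14
  n14 'cb': d→15
  n15 'cbd': a→16
  n16 'cbda': a→17
  n17 'cbdaa': ·  [P3 ends]
  n18 'b': b→19
  n19 'bb': a→20
  n20 'bba': ·  [P4 ends]

BFS fail/out derivation:
  fail(1) 'a': from fail(0)=0 chase 'a': 0 ⇒ 0;  out=∅∪out(0)=∅
  fail(9) 'd': from fail(0)=0 chase 'd': 0 ⇒ 0;  out=∅∪out(0)=∅
  fail(13) 'c': from fail(0)=0 chase 'c': 0 ⇒ 0;  out=∅∪out(0)=∅
  fail(18) 'b': from fail(0)=0 chase 'b': 0 ⇒ 0;  out=∅∪out(0)=∅
  fail(2) 'ac': from fail(1)=0 chase 'c': 0 ⇒ 13;  out=∅∪out(13)=∅
  fail(6) 'ab': from fail(1)=0 chase 'b': 0 ⇒ 18;  out=∅∪out(18)=∅
  fail(10) 'dd': from fail(9)=0 chase 'd': 0 ⇒ 9;  out=∅∪out(9)=∅
  fail(14) 'cb': from fail(13)=0 chase 'b': 0 ⇒ 18;  out=∅∪out(18)=∅
  fail(19) 'bb': from fail(18)=0 chase 'b': 0 ⇒ 18;  out=∅∪out(18)=∅
  fail(3) 'acd': from fail(2)=13 chase 'd': 13→0 ⇒ 9;  out=∅∪out(9)=∅
  fail(7) 'abb': from fail(6)=18 chase 'b': 18 ⇒ 19;  out=∅∪out(19)=∅
  fail(11) 'dda': from fail(10)=9 chase 'a': 9→0 ⇒ 1;  out=∅∪out(1)=∅
  fail(15) 'cbd': from fail(14)=18 chase 'd': 18→0 ⇒ 9;  out=∅∪out(9)=∅
  fail(20) 'bba': from fail(19)=18 chase 'a': 18→0 ⇒ 1;  out={4}∪out(1)={4}
  fail(4) 'acdd': from fail(3)=9 chase 'd': 9 ⇒ 10;  out=∅∪out(10)=∅
  fail(8) 'abba': from fail(7)=19 chase 'a': 19 ⇒ 20;  out={1}∪out(20)={1,4}
  fail(12) 'ddab': from fail(11)=1 chase 'b': 1 ⇒ 6;  out={2}∪out(6)={2}
  fail(16) 'cbda': from fail(15)=9 chase 'a': 9→0 ⇒ 1;  out=∅∪out(1)=∅
  fail(5) 'acddb': from fail(4)=10 chase 'b': 10→9→0 ⇒ 18;  out={0}∪out(18)={0}
  fail(17) 'cbdaa': from fail(16)=1 chase 'a': 1→0 ⇒ 1;  out={3}∪out(1)={3}

Run:
pos 0 'a': at 1
pos 1 'b': at 6
pos 2 'b': at 7
pos 3 'a': at 8  emit P1@[0:3],P4@[1:3]
pos 4 'c': at 2 (fail-walked)
pos 5 'c': at 13 (fail-walked)
pos 6 'd': at 9 (fail-walked)
pos 7 'a': at 1 (fail-walked)
pos 8 'b': at 6
pos 9 'b': at 7
pos 10 'a': at 8  emit P1@[7:10],P4@[8:10]
pos 11 'd': at 9 (fail-walked)
pos 12 'a': at 1 (fail-walked)
pos 13 'c': at 2
pos 14 'c': at 13 (fail-walked)
pos 15 'b': at 14
pos 16 'd': at 15
pos 17 'a': at 16
pos 18 'a': at 17  emit P3@[14:18]
pos 19 'a': at 1 (fail-walked)
pos 20 'b': at 6
pos 21 'b': at 7
pos 22 'a': at 8  emit P1@[19:22],P4@[20:22]
pos 23 'a': at 1 (fail-walked)
pos 24 'c': at 2
pos 25 'd': at 3
pos 26 'd': at 4
pos 27 'b': at 5  emit P0@[23:27]
pos 28 'a': at 1 (fail-walked)
pos 29 'c': at 2
pos 30 'd': at 3
pos 31 'd': at 4
pos 32 'b': at 5  emit P0@[28:32]
pos 33 'b': at 19 (fail-walked)
pos 34 'a': at 20  emit P4@[32:34]
pos 35 'd': at 9 (fail-walked)
pos 36 'b': at 18 (fail-walked)
pos 37 'a': at 1 (fail-walked)
pos 38 'd': at 9 (fail-walked)

Result: [[3,1],[3,4],[10,1],[10,4],[18,3],[22,1],[22,4],[27,0],[32,0],[34,4]]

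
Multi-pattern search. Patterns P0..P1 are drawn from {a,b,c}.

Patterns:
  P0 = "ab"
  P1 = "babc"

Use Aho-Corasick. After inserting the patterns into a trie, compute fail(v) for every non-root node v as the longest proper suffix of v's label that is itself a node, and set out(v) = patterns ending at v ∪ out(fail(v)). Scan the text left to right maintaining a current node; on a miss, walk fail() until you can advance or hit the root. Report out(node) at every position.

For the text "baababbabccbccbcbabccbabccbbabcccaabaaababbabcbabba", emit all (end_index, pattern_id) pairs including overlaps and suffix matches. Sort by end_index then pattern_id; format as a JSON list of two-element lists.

Build:
Trie nodes:
  0='ε' goto a→1 b→3
  1='a' goto b→2
  2='ab' goto ·  [P0 ends]
  3='b' goto a→4
  4='ba' goto b→5
  5='bab' goto c→6
  6='babc' goto ·  [P1 ends]

Failure links (BFS by depth):
  fail(1) 'a': from fail(0)=0 chase 'a': 0 ⇒ 0;  out=∅∪out(0)=∅
  fail(3) 'b': from fail(0)=0 chase 'b': 0 ⇒ 0;  out=∅∪out(0)=∅
  fail(2) 'ab': from fail(1)=0 chase 'b': 0 ⇒ 3;  out={0}∪out(3)={0}
  fail(4) 'ba': from fail(3)=0 chase 'a': 0 ⇒ 1;  out=∅∪out(1)=∅
  fail(5) 'bab': from fail(4)=1 chase 'b': 1 ⇒ 2;  out=∅∪out(2)={0}
  fail(6) 'babc': from fail(5)=2 chase 'c': 2→3→0 ⇒ 0;  out={1}∪out(0)={1}

Scan:
pos 0 'b': at 3
pos 1 'a': at 4
pos 2 'a': at 1 (fail-walked)
pos 3 'b': at 2  ** P0@[2:3]
pos 4 'a': at 4 (fail-walked)
pos 5 'b': at 5  ** P0@[4:5]
pos 6 'b': at 3 (fail-walked)
pos 7 'a': at 4
pos 8 'b': at 5  ** P0@[7:8]
pos 9 'c': at 6  ** P1@[6:9]
pos 10 'c': at 0 (fail-walked)
pos 11 'b': at 3
pos 12 'c': at 0 (fail-walked)
pos 13 'c': at 0
pos 14 'b': at 3
pos 15 'c': at 0 (fail-walked)
pos 16 'b': at 3
pos 17 'a': at 4
pos 18 'b': at 5  ** P0@[17:18]
pos 19 'c': at 6  ** P1@[16:19]
pos 20 'c': at 0 (fail-walked)
pos 21 'b': at 3
pos 22 'a': at 4
pos 23 'b': at 5  ** P0@[22:23]
pos 24 'c': at 6  ** P1@[21:24]
pos 25 'c': at 0 (fail-walked)
pos 26 'b': at 3
pos 27 'b': at 3 (fail-walked)
pos 28 'a': at 4
pos 29 'b': at 5  ** P0@[28:29]
pos 30 'c': at 6  ** P1@[27:30]
pos 31 'c': at 0 (fail-walked)
pos 32 'c': at 0
pos 33 'a': at 1
pos 34 'a': at 1 (fail-walked)
pos 35 'b': at 2  ** P0@[34:35]
pos 36 'a': at 4 (fail-walked)
pos 37 'a': at 1 (fail-walked)
pos 38 'a': at 1 (fail-walked)
pos 39 'b': at 2  ** P0@[38:39]
pos 40 'a': at 4 (fail-walked)
pos 41 'b': at 5  ** P0@[40:41]
pos 42 'b': at 3 (fail-walked)
pos 43 'a': at 4
pos 44 'b': at 5  ** P0@[43:44]
pos 45 'c': at 6  ** P1@[42:45]
pos 46 'b': at 3 (fail-walked)
pos 47 'a': at 4
pos 48 'b': at 5  ** P0@[47:48]
pos 49 'b': at 3 (fail-walked)
pos 50 'a': at 4

Matches: [[3,0],[5,0],[8,0],[9,1],[18,0],[19,1],[23,0],[24,1],[29,0],[30,1],[35,0],[39,0],[41,0],[44,0],[45,1],[48,0]]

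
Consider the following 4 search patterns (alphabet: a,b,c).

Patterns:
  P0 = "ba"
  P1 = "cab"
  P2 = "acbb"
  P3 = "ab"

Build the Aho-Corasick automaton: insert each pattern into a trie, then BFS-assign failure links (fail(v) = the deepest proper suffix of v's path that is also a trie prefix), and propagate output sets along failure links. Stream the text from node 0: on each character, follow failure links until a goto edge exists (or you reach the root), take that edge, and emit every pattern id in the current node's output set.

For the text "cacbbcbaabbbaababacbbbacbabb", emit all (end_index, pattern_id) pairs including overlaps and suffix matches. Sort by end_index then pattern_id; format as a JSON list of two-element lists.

Build:
Trie (insert patterns):
  0='ε' goto a→6 b→1 c→3
  1='b' goto a→2
  2='ba' goto ·  [P0 ends]
  3='c' goto a→4
  4='ca' goto b→5
  5='cab' goto ·  [P1 ends]
  6='a' goto b→10 c→7
  7='ac' goto b→8
  8='acb' goto b→9
  9='acbb' goto ·  [P2 ends]
  10='ab' goto ·  [P3 ends]

BFS fail/out derivation:
  fail(1) 'b': from fail(0)=0 chase 'b': 0 ⇒ 0;  out=∅∪out(0)=∅
  fail(3) 'c': from fail(0)=0 chase 'c': 0 ⇒ 0;  out=∅∪out(0)=∅
  fail(6) 'a': from fail(0)=0 chase 'a': 0 ⇒ 0;  out=∅∪out(0)=∅
  fail(2) 'ba': from fail(1)=0 chase 'a': 0 ⇒ 6;  out={0}∪out(6)={0}
  fail(4) 'ca': from fail(3)=0 chase 'a': 0 ⇒ 6;  out=∅∪out(6)=∅
  fail(7) 'ac': from fail(6)=0 chase 'c': 0 ⇒ 3;  out=∅∪out(3)=∅
  fail(10) 'ab': from fail(6)=0 chase 'b': 0 ⇒ 1;  out={3}∪out(1)={3}
  fail(5) 'cab': from fail(4)=6 chase 'b': 6 ⇒ 10;  out={1}∪out(10)={1,3}
  fail(8) 'acb': from fail(7)=3 chase 'b': 3→0 ⇒ 1;  out=∅∪out(1)=∅
  fail(9) 'acbb': from fail(8)=1 chase 'b': 1→0 ⇒ 1;  out={2}∪out(1)={2}

Text stream:
[0] read 'c'  n0⇒n3
[1] read 'a'  n3⇒n4
[2] read 'c'  n4⇒n7 (via fail)
[3] read 'b'  n7⇒n8
[4] read 'b'  n8⇒n9  emit P2@[1:4]
[5] read 'c'  n9⇒n3 (via fail)
[6] read 'b'  n3⇒n1 (via fail)
[7] read 'a'  n1⇒n2  emit P0@[6:7]
[8] read 'a'  n2⇒n6 (via fail)
[9] read 'b'  n6⇒n10  emit P3@[8:9]
[10] read 'b'  n10⇒n1 (via fail)
[11] read 'b'  n1⇒n1 (via fail)
[12] read 'a'  n1⇒n2  emit P0@[11:12]
[13] read 'a'  n2⇒n6 (via fail)
[14] read 'b'  n6⇒n10  emit P3@[13:14]
[15] read 'a'  n10⇒n2 (via fail)  emit P0@[14:15]
[16] read 'b'  n2⇒n10 (via fail)  emit P3@[15:16]
[17] read 'a'  n10⇒n2 (via fail)  emit P0@[16:17]
[18] read 'c'  n2⇒n7 (via fail)
[19] read 'b'  n7⇒n8
[20] read 'b'  n8⇒n9  emit P2@[17:20]
[21] read 'b'  n9⇒n1 (via fail)
[22] read 'a'  n1⇒n2  emit P0@[21:22]
[23] read 'c'  n2⇒n7 (via fail)
[24] read 'b'  n7⇒n8
[25] read 'a'  n8⇒n2 (via fail)  emit P0@[24:25]
[26] read 'b'  n2⇒n10 (via fail)  emit P3@[25:26]
[27] read 'b'  n10⇒n1 (via fail)

Matches: [[4,2],[7,0],[9,3],[12,0],[14,3],[15,0],[16,3],[17,0],[20,2],[22,0],[25,0],[26,3]]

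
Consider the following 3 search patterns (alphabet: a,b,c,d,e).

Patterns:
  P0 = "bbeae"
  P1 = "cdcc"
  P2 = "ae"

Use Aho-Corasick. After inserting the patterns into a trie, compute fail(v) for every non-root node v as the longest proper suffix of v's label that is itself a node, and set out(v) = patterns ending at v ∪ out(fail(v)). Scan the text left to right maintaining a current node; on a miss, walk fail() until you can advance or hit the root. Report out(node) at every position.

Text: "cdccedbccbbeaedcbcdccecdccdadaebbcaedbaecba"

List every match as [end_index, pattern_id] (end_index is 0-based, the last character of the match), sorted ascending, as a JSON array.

Build:
Trie (insert patterns):
  n0 'ε': a→10 b→1 c→6
  n1 'b': b→2
  n2 'bb': e→3
  n3 'bbe': a→4
  n4 'bbea': e→5
  n5 'bbeae': ·  ←P0
  n6 'c': d→7
  n7 'cd': c→8
  n8 'cdc': c→9
  n9 'cdcc': ·  ←P1
  n10 'a': e→11
  n11 'ae': ·  ←P2

BFS fail/out derivation:
  fail(1) 'b': from fail(0)=0 chase 'b': 0 ⇒ 0;  out=∅∪out(0)=∅
  fail(6) 'c': from fail(0)=0 chase 'c': 0 ⇒ 0;  out=∅∪out(0)=∅
  fail(10) 'a': from fail(0)=0 chase 'a': 0 ⇒ 0;  out=∅∪out(0)=∅
  fail(2) 'bb': from fail(1)=0 chase 'b': 0 ⇒ 1;  out=∅∪out(1)=∅
  fail(7) 'cd': from fail(6)=0 chase 'd': 0 ⇒ 0;  out=∅∪out(0)=∅
  fail(11) 'ae': from fail(10)=0 chase 'e': 0 ⇒ 0;  out={2}∪out(0)={2}
  fail(3) 'bbe': from fail(2)=1 chase 'e': 1→0 ⇒ 0;  out=∅∪out(0)=∅
  fail(8) 'cdc': from fail(7)=0 chase 'c': 0 ⇒ 6;  out=∅∪out(6)=∅
  fail(4) 'bbea': from fail(3)=0 chase 'a': 0 ⇒ 10;  out=∅∪out(10)=∅
  fail(9) 'cdcc': from fail(8)=6 chase 'c': 6→0 ⇒ 6;  out={1}∪out(6)={1}
  fail(5) 'bbeae': from fail(4)=10 chase 'e': 10 ⇒ 11;  out={0}∪out(11)={0,2}

Text stream:
[0] read 'c'  n0⇒n6
[1] read 'd'  n6⇒n7
[2] read 'c'  n7⇒n8
[3] read 'c'  n8⇒n9  → match P1@[0:3]
[4] read 'e'  n9⇒n0 (fail-walked)
[5] read 'd'  n0⇒n0
[6] read 'b'  n0⇒n1
[7] read 'c'  n1⇒n6 (fail-walked)
[8] read 'c'  n6⇒n6 (fail-walked)
[9] read 'b'  n6⇒n1 (fail-walked)
[10] read 'b'  n1⇒n2
[11] read 'e'  n2⇒n3
[12] read 'a'  n3⇒n4
[13] read 'e'  n4⇒n5  → match P0@[9:13],P2@[12:13]
[14] read 'd'  n5⇒n0 (fail-walked)
[15] read 'c'  n0⇒n6
[16] read 'b'  n6⇒n1 (fail-walked)
[17] read 'c'  n1⇒n6 (fail-walked)
[18] read 'd'  n6⇒n7
[19] read 'c'  n7⇒n8
[20] read 'c'  n8⇒n9  → match P1@[17:20]
[21] read 'e'  n9⇒n0 (fail-walked)
[22] read 'c'  n0⇒n6
[23] read 'd'  n6⇒n7
[24] read 'c'  n7⇒n8
[25] read 'c'  n8⇒n9  → match P1@[22:25]
[26] read 'd'  n9⇒n7 (fail-walked)
[27] read 'a'  n7⇒n10 (fail-walked)
[28] read 'd'  n10⇒n0 (fail-walked)
[29] read 'a'  n0⇒n10
[30] read 'e'  n10⇒n11  → match P2@[29:30]
[31] read 'b'  n11⇒n1 (fail-walked)
[32] read 'b'  n1⇒n2
[33] read 'c'  n2⇒n6 (fail-walked)
[34] read 'a'  n6⇒n10 (fail-walked)
[35] read 'e'  n10⇒n11  → match P2@[34:35]
[36] read 'd'  n11⇒n0 (fail-walked)
[37] read 'b'  n0⇒n1
[38] read 'a'  n1⇒n10 (fail-walked)
[39] read 'e'  n10⇒n11  → match P2@[38:39]
[40] read 'c'  n11⇒n6 (fail-walked)
[41] read 'b'  n6⇒n1 (fail-walked)
[42] read 'a'  n1⇒n10 (fail-walked)

Result: [[3,1],[13,0],[13,2],[20,1],[25,1],[30,2],[35,2],[39,2]]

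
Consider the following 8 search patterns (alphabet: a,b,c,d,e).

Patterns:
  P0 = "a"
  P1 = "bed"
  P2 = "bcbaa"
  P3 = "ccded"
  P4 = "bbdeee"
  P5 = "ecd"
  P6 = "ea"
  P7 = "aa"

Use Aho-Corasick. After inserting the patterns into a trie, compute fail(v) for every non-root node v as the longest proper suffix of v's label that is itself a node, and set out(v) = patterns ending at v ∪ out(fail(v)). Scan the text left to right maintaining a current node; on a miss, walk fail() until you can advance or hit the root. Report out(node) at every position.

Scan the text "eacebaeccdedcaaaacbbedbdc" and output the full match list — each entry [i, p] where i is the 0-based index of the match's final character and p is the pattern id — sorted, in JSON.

Construct AC machine:
Trie nodes:
  n0 'ε': a→1 b→2 c→9 e→19
  n1 'a': a→23  ←P0
  n2 'b': b→14 c→5 e→3
  n3 'be': d→4
  n4 'bed': ·  ←P1
  n5 'bc': b→6
  n6 'bcb': a→7
  n7 'bcba': a→8
  n8 'bcbaa': ·  ←P2
  n9 'c': c→10
  n10 'cc': d→11
  n11 'ccd': e→12
  n12 'ccde': d→13
  n13 'ccded': ·  ←P3
  n14 'bb': d→15
  n15 'bbd': e→16
  n16 'bbde': e→17
  n17 'bbdee': e→18
  n18 'bbdeee': ·  ←P4
  n19 'e': a→22 c→20
  n20 'ec': d→21
  n21 'ecd': ·  ←P5
  n22 'ea': ·  ←P6
  n23 'aa': ·  ←P7

Failure links (BFS by depth):
  fail(1) 'a': from fail(0)=0 chase 'a': 0 ⇒ 0;  out={0}∪out(0)={0}
  fail(2) 'b': from fail(0)=0 chase 'b': 0 ⇒ 0;  out=∅∪out(0)=∅
  fail(9) 'c': from fail(0)=0 chase 'c': 0 ⇒ 0;  out=∅∪out(0)=∅
  fail(19) 'e': from fail(0)=0 chase 'e': 0 ⇒ 0;  out=∅∪out(0)=∅
  fail(3) 'be': from fail(2)=0 chase 'e': 0 ⇒ 19;  out=∅∪out(19)=∅
  fail(5) 'bc': from fail(2)=0 chase 'c': 0 ⇒ 9;  out=∅∪out(9)=∅
  fail(10) 'cc': from fail(9)=0 chase 'c': 0 ⇒ 9;  out=∅∪out(9)=∅
  fail(14) 'bb': from fail(2)=0 chase 'b': 0 ⇒ 2;  out=∅∪out(2)=∅
  fail(20) 'ec': from fail(19)=0 chase 'c': 0 ⇒ 9;  out=∅∪out(9)=∅
  fail(22) 'ea': from fail(19)=0 chase 'a': 0 ⇒ 1;  out={6}∪out(1)={0,6}
  fail(23) 'aa': from fail(1)=0 chase 'a': 0 ⇒ 1;  out={7}∪out(1)={0,7}
  fail(4) 'bed': from fail(3)=19 chase 'd': 19→0 ⇒ 0;  out={1}∪out(0)={1}
  fail(6) 'bcb': from fail(5)=9 chase 'b': 9→0 ⇒ 2;  out=∅∪out(2)=∅
  fail(11) 'ccd': from fail(10)=9 chase 'd': 9→0 ⇒ 0;  out=∅∪out(0)=∅
  fail(15) 'bbd': from fail(14)=2 chase 'd': 2→0 ⇒ 0;  out=∅∪out(0)=∅
  fail(21) 'ecd': from fail(20)=9 chase 'd': 9→0 ⇒ 0;  out={5}∪out(0)={5}
  fail(7) 'bcba': from fail(6)=2 chase 'a': 2→0 ⇒ 1;  out=∅∪out(1)={0}
  fail(12) 'ccde': from fail(11)=0 chase 'e': 0 ⇒ 19;  out=∅∪out(19)=∅
  fail(16) 'bbde': from fail(15)=0 chase 'e': 0 ⇒ 19;  out=∅∪out(19)=∅
  fail(8) 'bcbaa': from fail(7)=1 chase 'a': 1 ⇒ 23;  out={2}∪out(23)={0,2,7}
  fail(13) 'ccded': from fail(12)=19 chase 'd': 19→0 ⇒ 0;  out={3}∪out(0)={3}
  fail(17) 'bbdee': from fail(16)=19 chase 'e': 19→0 ⇒ 19;  out=∅∪out(19)=∅
  fail(18) 'bbdeee': from fail(17)=19 chase 'e': 19→0 ⇒ 19;  out={4}∪out(19)={4}

Run:
i=0 'e': node 0→19
i=1 'a': node 19→22  ** P0@[1:1],P6@[0:1]
i=2 'c': node 22→9 (fail-walked)
i=3 'e': node 9→19 (fail-walked)
i=4 'b': node 19→2 (fail-walked)
i=5 'a': node 2→1 (fail-walked)  ** P0@[5:5]
i=6 'e': node 1→19 (fail-walked)
i=7 'c': node 19→20
i=8 'c': node 20→10 (fail-walked)
i=9 'd': node 10→11
i=10 'e': node 11→12
i=11 'd': node 12→13  ** P3@[7:11]
i=12 'c': node 13→9 (fail-walked)
i=13 'a': node 9→1 (fail-walked)  ** P0@[13:13]
i=14 'a': node 1→23  ** P0@[14:14],P7@[13:14]
i=15 'a': node 23→23 (fail-walked)  ** P0@[15:15],P7@[14:15]
i=16 'a': node 23→23 (fail-walked)  ** P0@[16:16],P7@[15:16]
i=17 'c': node 23→9 (fail-walked)
i=18 'b': node 9→2 (fail-walked)
i=19 'b': node 2→14
i=20 'e': node 14→3 (fail-walked)
i=21 'd': node 3→4  ** P1@[19:21]
i=22 'b': node 4→2 (fail-walked)
i=23 'd': node 2→0 (fail-walked)
i=24 'c': node 0→9

Matches: [[1,0],[1,6],[5,0],[11,3],[13,0],[14,0],[14,7],[15,0],[15,7],[16,0],[16,7],[21,1]]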